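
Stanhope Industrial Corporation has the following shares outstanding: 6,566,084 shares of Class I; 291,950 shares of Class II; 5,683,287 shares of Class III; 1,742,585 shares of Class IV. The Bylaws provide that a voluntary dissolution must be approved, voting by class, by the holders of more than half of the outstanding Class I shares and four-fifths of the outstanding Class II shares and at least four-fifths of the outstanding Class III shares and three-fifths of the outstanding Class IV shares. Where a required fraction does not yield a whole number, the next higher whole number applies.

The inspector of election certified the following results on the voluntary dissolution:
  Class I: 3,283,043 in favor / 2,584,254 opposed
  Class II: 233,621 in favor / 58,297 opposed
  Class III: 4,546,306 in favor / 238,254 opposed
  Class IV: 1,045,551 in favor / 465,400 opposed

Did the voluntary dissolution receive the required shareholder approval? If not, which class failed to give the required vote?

Class I: a majority of 6566084 is 3283043; 3,283,043 required, 3,283,043 in favor — approved.
Class II: 4/5 of 291950 = 233560; 233,560 required, 233,621 in favor — approved.
Class III: 4/5 of 5683287 = 4546629.60, rounded up to 4546630; 4,546,630 required, 4,546,306 in favor — not approved.
Class IV: 3/5 of 1742585 = 1045551; 1,045,551 required, 1,045,551 in favor — approved.

Not approved — the Class III shares did not give the required vote.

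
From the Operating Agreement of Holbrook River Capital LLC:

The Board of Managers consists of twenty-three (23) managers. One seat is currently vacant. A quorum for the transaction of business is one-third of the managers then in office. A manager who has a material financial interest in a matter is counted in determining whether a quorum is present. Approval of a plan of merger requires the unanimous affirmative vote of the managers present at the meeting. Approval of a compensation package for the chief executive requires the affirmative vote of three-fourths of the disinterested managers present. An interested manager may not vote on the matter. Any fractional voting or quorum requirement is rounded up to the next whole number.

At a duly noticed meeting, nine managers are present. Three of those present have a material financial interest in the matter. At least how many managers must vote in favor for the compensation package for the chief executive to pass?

5

The compensation package for the chief executive requires three-fourths of the disinterested managers present (9 − 3 = 6).
3/4 of 6 = 4.50, rounded up to 5.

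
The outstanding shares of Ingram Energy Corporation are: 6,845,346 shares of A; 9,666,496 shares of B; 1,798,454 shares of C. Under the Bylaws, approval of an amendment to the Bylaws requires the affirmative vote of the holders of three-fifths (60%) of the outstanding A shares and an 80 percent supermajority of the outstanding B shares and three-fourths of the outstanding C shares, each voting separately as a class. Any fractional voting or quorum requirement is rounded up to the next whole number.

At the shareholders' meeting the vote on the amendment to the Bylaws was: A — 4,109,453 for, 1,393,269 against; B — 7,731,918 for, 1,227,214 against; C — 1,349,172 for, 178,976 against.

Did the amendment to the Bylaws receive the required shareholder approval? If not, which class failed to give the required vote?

A: 3/5 of 6845346 = 4107207.60, rounded up to 4107208; 4,107,208 required, 4,109,453 in favor — approved.
B: 4/5 of 9666496 = 7733196.80, rounded up to 7733197; 7,733,197 required, 7,731,918 in favor — not approved.
C: 3/4 of 1798454 = 1348840.50, rounded up to 1348841; 1,348,841 required, 1,349,172 in favor — approved.

Not approved — the B shares did not give the required vote.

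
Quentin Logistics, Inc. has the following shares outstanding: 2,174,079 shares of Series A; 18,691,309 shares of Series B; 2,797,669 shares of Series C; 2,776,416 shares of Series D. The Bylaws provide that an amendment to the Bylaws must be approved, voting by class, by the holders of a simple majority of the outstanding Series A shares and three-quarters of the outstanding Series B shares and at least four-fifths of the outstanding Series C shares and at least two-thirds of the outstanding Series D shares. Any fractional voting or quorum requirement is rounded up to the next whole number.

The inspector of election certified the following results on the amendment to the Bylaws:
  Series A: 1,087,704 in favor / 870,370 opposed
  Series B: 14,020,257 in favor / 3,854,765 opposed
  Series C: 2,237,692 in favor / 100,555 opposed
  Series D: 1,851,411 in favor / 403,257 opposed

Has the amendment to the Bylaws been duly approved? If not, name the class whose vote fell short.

Series A: a majority of 2174079 is 1087040; 1,087,040 required, 1,087,704 in favor — approved.
Series B: 3/4 of 18691309 = 14018481.75, rounded up to 14018482; 14,018,482 required, 14,020,257 in favor — approved.
Series C: 4/5 of 2797669 = 2238135.20, rounded up to 2238136; 2,238,136 required, 2,237,692 in favor — not approved.
Series D: 2/3 of 2776416 = 1850944; 1,850,944 required, 1,851,411 in favor — approved.

Not approved — the Series C shares did not give the required vote.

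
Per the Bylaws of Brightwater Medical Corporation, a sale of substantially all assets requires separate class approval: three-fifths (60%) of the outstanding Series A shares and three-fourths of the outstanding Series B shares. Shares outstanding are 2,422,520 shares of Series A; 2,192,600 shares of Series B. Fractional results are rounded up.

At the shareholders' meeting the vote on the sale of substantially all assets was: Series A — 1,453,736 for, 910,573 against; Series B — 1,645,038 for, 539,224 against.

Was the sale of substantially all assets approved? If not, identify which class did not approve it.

Approved — every class gave the required vote.

Series A: 3/5 of 2422520 = 1453512; 1,453,512 required, 1,453,736 in favor — approved.
Series B: 3/4 of 2192600 = 1644450; 1,644,450 required, 1,645,038 in favor — approved.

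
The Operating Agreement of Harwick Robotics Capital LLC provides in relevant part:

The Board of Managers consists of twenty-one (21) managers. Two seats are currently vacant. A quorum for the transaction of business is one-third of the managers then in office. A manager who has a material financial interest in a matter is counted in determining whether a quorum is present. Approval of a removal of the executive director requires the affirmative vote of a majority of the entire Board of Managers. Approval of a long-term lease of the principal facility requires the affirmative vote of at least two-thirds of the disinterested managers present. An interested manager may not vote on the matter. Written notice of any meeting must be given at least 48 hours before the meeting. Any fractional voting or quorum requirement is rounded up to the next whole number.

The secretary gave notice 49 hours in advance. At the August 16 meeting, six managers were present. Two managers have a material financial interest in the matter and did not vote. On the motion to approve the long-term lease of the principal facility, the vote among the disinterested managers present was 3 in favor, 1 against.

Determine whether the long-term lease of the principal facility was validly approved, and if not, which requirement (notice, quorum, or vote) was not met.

Notice: 49 hours given; 48 required (49 ≥ 48). Satisfied.
Quorum: 6 present (interested managers count toward quorum); quorum is 7. Not satisfied.
Vote: the long-term lease of the principal facility requires two-thirds of the disinterested managers present (6 − 2 = 4). 2/3 of 4 = 2.67, rounded up to 3, so 3 affirmative votes are needed; 3 voted in favor. Satisfied. (Moot — without a quorum no business can be validly transacted.)

Invalid — quorum requirement not satisfied.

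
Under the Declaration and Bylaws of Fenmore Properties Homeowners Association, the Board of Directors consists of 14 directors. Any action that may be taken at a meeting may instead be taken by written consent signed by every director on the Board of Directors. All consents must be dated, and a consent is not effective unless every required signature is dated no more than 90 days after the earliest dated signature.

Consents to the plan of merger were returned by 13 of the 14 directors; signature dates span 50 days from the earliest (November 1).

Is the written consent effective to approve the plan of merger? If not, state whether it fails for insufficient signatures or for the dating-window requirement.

Signatures required: every one of 14 — unanimous means all 14, so 14 needed; 13 signed. Insufficient.
Dating window: the latest signature is 50 days after the earliest; the limit is 90 days. Within the window.

Not effective — insufficient signatures.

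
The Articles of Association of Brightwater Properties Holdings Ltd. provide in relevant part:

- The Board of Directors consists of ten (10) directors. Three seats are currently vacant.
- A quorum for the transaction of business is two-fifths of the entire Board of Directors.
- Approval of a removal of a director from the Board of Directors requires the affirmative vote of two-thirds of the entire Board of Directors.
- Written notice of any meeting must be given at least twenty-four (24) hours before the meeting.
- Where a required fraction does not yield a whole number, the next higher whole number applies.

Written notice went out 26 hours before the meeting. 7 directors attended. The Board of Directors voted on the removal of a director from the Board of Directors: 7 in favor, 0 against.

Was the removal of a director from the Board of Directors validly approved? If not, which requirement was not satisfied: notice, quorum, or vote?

Valid — all requirements satisfied.

Notice: 26 hours given; 24 required (26 ≥ 24). Satisfied.
Quorum: 7 present; quorum is 4. Satisfied.
Vote: the removal of a director from the Board of Directors requires two-thirds of the entire Board of Directors (10). 2/3 of 10 = 6.67, rounded up to 7, so 7 affirmative votes are needed; 7 voted in favor. Satisfied.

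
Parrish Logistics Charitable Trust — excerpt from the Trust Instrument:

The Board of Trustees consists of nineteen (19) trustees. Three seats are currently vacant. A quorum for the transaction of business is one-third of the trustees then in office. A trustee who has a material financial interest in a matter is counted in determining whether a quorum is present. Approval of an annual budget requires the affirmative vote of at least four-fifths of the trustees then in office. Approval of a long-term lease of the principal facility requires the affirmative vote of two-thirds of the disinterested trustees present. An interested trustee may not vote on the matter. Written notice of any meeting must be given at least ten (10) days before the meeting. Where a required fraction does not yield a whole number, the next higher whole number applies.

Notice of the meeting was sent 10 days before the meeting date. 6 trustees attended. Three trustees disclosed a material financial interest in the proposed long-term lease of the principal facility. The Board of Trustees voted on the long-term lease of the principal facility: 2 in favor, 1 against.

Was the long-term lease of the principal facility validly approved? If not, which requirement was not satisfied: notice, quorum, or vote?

Notice: 10 days given; 10 required (10 ≥ 10). Satisfied.
Quorum: 6 present (interested trustees count toward quorum); quorum is 6. Satisfied.
Vote: the long-term lease of the principal facility requires two-thirds of the disinterested trustees present (6 − 3 = 3). 2/3 of 3 = 2, so 2 affirmative votes are needed; 2 voted in favor. Satisfied.

Valid — all requirements satisfied.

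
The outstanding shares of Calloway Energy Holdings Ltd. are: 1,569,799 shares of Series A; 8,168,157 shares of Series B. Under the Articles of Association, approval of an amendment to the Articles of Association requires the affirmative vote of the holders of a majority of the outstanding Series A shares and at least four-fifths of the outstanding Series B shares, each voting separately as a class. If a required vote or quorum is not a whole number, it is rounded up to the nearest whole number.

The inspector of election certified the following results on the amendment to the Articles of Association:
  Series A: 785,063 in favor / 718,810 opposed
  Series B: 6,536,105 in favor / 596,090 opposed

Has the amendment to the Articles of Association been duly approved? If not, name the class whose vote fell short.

Approved — every class gave the required vote.

Series A: a majority of 1569799 is 784900; 784,900 required, 785,063 in favor — approved.
Series B: 4/5 of 8168157 = 6534525.60, rounded up to 6534526; 6,534,526 required, 6,536,105 in favor — approved.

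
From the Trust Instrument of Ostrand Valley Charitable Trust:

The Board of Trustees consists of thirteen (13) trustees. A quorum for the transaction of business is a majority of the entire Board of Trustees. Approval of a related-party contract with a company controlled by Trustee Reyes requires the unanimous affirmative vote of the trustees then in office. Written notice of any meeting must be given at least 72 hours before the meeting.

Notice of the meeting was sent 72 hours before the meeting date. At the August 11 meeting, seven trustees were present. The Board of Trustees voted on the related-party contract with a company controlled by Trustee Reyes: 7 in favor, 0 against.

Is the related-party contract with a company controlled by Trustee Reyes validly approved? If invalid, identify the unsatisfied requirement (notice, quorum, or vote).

Notice: 72 hours given; 72 required (72 ≥ 72). Satisfied.
Quorum: 7 present; quorum is 7. Satisfied.
Vote: the related-party contract with a company controlled by Trustee Reyes requires the unanimous vote of the trustees then in office (13). Unanimous means all 13, so 13 affirmative votes are needed; 7 voted in favor. Not satisfied.

Invalid — vote requirement not satisfied.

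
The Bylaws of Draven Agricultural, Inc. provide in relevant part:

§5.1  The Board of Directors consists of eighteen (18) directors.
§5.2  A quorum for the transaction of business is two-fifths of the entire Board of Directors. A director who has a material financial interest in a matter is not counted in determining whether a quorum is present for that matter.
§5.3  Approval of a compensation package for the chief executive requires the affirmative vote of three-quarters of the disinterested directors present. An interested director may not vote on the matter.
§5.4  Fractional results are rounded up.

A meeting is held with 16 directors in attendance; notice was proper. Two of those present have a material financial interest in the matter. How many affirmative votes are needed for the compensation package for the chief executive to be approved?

11

The compensation package for the chief executive requires three-fourths of the disinterested directors present (16 − 2 = 14).
3/4 of 14 = 10.50, rounded up to 11.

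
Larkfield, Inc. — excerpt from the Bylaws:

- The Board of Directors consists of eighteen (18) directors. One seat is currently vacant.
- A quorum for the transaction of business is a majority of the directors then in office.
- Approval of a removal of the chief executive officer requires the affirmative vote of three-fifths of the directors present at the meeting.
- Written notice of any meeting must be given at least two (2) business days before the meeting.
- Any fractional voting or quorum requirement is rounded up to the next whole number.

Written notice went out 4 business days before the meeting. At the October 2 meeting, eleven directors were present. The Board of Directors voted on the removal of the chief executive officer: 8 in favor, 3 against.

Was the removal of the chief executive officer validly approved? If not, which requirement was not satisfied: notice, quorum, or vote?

Notice: 4 business days given; 2 required (4 ≥ 2). Satisfied.
Quorum: 11 present; quorum is 9. Satisfied.
Vote: the removal of the chief executive officer requires three-fifths of the directors present (11). 3/5 of 11 = 6.60, rounded up to 7, so 7 affirmative votes are needed; 8 voted in favor. Satisfied.

Valid — all requirements satisfied.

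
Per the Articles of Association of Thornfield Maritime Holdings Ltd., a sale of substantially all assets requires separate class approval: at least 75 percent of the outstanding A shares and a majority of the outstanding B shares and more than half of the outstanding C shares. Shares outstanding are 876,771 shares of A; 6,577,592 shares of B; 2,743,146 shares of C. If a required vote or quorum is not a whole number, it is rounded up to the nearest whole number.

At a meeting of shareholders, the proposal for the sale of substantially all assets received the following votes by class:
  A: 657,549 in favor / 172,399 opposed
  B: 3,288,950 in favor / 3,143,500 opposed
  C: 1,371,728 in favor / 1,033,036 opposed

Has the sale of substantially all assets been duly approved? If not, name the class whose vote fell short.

Not approved — the A shares did not give the required vote.

A: 3/4 of 876771 = 657578.25, rounded up to 657579; 657,579 required, 657,549 in favor — not approved.
B: a majority of 6577592 is 3288797; 3,288,797 required, 3,288,950 in favor — approved.
C: a majority of 2743146 is 1371574; 1,371,574 required, 1,371,728 in favor — approved.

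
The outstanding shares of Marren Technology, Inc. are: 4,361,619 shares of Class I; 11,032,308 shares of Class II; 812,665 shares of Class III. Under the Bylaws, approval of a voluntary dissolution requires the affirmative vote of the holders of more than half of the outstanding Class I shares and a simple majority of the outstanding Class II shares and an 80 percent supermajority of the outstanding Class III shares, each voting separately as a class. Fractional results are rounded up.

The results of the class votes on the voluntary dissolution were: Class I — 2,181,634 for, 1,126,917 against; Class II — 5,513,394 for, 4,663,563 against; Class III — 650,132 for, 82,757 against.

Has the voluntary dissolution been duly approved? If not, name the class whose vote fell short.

Not approved — the Class II shares did not give the required vote.

Class I: a majority of 4361619 is 2180810; 2,180,810 required, 2,181,634 in favor — approved.
Class II: a majority of 11032308 is 5516155; 5,516,155 required, 5,513,394 in favor — not approved.
Class III: 4/5 of 812665 = 650132; 650,132 required, 650,132 in favor — approved.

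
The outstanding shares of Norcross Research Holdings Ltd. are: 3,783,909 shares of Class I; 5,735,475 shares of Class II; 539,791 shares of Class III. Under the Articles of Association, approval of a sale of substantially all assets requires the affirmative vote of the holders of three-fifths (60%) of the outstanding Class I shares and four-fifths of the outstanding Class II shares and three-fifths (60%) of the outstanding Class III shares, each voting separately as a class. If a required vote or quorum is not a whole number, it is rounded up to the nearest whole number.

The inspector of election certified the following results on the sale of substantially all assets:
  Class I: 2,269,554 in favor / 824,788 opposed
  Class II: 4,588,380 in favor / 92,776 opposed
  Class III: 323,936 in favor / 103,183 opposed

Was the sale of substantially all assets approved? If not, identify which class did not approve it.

Class I: 3/5 of 3783909 = 2270345.40, rounded up to 2270346; 2,270,346 required, 2,269,554 in favor — not approved.
Class II: 4/5 of 5735475 = 4588380; 4,588,380 required, 4,588,380 in favor — approved.
Class III: 3/5 of 539791 = 323874.60, rounded up to 323875; 323,875 required, 323,936 in favor — approved.

Not approved — the Class I shares did not give the required vote.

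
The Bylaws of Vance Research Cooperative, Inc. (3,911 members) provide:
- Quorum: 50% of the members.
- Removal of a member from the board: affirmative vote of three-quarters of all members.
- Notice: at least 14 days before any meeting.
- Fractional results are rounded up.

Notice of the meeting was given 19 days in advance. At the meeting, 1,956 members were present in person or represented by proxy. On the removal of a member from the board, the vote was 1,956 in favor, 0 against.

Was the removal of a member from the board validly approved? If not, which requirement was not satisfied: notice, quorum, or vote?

Notice: 19 days given; 14 required. Satisfied.
Quorum: 50% of 3,911 = 1,955.50, rounded up to 1,956; 1,956 present. Satisfied.
Vote: requires three-fourths of all members (3,911); 3/4 of 3911 = 2933.25, rounded up to 2934, so 2,934 needed; 1,956 in favor. Not satisfied.

Invalid — vote requirement not satisfied.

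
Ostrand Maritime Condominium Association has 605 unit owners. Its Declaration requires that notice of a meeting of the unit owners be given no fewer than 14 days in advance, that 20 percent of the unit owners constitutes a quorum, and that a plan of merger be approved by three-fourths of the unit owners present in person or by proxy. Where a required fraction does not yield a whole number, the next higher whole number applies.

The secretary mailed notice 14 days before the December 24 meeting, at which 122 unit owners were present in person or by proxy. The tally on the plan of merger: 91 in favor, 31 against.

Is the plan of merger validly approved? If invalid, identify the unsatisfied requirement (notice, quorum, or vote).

Invalid — vote requirement not satisfied.

Notice: 14 days given; 14 required. Satisfied.
Quorum: 20% of 605 = 121; 122 present. Satisfied.
Vote: requires three-fourths of those present (122); 3/4 of 122 = 91.50, rounded up to 92, so 92 needed; 91 in favor. Not satisfied.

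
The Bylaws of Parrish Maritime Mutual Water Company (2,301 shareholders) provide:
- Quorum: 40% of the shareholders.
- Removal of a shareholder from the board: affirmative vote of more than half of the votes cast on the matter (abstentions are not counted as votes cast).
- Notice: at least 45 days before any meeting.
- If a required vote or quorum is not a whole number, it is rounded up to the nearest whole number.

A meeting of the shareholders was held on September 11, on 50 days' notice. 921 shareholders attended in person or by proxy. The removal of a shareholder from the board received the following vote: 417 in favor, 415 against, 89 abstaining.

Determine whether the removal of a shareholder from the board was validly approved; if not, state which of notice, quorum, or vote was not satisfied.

Valid — all requirements satisfied.

Notice: 50 days given; 45 required. Satisfied.
Quorum: 40% of 2,301 = 920.40, rounded up to 921; 921 present. Satisfied.
Vote: requires a majority of the votes cast (921 − 89 abstaining = 832); a majority of 832 is 417, so 417 needed; 417 in favor. Satisfied.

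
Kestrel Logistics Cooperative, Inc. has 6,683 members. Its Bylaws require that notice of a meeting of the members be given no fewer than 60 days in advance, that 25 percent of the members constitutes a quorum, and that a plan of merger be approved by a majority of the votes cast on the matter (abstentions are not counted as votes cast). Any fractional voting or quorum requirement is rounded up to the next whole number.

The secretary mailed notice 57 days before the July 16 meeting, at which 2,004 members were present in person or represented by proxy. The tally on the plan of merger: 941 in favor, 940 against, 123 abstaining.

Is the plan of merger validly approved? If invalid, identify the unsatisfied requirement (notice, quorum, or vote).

Invalid — notice requirement not satisfied.

Notice: 57 days given; 60 required. Not satisfied.
Quorum: 25% of 6,683 = 1,670.75, rounded up to 1,671; 2,004 present. Satisfied.
Vote: requires a majority of the votes cast (2,004 − 123 abstaining = 1,881); a majority of 1881 is 941, so 941 needed; 941 in favor. Satisfied.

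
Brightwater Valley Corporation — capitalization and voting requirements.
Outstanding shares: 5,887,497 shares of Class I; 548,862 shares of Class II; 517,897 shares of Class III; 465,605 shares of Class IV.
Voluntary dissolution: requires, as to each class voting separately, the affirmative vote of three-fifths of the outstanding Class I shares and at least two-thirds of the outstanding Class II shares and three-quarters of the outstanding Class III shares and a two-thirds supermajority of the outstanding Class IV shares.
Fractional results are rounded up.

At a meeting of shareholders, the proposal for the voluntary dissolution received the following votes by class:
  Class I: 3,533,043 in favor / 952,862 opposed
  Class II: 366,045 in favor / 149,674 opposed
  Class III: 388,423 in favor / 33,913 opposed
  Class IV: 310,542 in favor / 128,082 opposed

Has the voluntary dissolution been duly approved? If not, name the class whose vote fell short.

Class I: 3/5 of 5887497 = 3532498.20, rounded up to 3532499; 3,532,499 required, 3,533,043 in favor — approved.
Class II: 2/3 of 548862 = 365908; 365,908 required, 366,045 in favor — approved.
Class III: 3/4 of 517897 = 388422.75, rounded up to 388423; 388,423 required, 388,423 in favor — approved.
Class IV: 2/3 of 465605 = 310403.33, rounded up to 310404; 310,404 required, 310,542 in favor — approved.

Approved — every class gave the required vote.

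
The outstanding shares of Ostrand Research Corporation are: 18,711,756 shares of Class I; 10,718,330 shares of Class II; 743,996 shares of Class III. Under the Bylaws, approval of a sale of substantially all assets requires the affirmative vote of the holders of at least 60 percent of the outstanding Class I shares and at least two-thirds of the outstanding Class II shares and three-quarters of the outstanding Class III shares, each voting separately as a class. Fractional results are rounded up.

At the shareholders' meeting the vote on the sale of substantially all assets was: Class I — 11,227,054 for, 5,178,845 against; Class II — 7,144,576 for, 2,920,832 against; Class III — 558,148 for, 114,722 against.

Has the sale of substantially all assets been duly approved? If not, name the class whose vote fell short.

Not approved — the Class II shares did not give the required vote.

Class I: 3/5 of 18711756 = 11227053.60, rounded up to 11227054; 11,227,054 required, 11,227,054 in favor — approved.
Class II: 2/3 of 10718330 = 7145553.33, rounded up to 7145554; 7,145,554 required, 7,144,576 in favor — not approved.
Class III: 3/4 of 743996 = 557997; 557,997 required, 558,148 in favor — approved.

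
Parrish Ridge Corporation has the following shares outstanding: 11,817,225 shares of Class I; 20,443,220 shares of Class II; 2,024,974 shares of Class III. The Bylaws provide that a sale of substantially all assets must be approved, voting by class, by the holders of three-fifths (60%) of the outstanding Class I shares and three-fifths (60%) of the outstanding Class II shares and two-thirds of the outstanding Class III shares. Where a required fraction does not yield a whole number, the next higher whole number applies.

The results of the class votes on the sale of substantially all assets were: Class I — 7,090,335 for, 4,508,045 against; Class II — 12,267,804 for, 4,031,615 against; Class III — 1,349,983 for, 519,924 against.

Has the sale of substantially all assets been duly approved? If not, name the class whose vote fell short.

Approved — every class gave the required vote.

Class I: 3/5 of 11817225 = 7090335; 7,090,335 required, 7,090,335 in favor — approved.
Class II: 3/5 of 20443220 = 12265932; 12,265,932 required, 12,267,804 in favor — approved.
Class III: 2/3 of 2024974 = 1349982.67, rounded up to 1349983; 1,349,983 required, 1,349,983 in favor — approved.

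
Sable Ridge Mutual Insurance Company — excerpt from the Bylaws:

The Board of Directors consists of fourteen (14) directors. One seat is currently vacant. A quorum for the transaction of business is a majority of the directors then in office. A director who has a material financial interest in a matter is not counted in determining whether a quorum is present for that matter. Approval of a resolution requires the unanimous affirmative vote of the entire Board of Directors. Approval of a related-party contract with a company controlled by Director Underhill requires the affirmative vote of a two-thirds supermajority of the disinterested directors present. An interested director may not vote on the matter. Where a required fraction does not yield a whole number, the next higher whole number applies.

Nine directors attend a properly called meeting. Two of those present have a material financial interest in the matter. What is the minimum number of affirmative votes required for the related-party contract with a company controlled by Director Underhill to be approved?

5

The related-party contract with a company controlled by Director Underhill requires two-thirds of the disinterested directors present (9 − 2 = 7).
2/3 of 7 = 4.67, rounded up to 5.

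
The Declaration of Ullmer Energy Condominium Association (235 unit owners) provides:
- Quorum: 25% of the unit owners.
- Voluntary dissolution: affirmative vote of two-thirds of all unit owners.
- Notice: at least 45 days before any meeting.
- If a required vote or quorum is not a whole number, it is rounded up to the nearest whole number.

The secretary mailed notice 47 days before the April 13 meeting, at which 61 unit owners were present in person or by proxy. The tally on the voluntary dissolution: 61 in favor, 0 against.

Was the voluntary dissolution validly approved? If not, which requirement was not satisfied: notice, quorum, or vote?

Notice: 47 days given; 45 required. Satisfied.
Quorum: 25% of 235 = 58.75, rounded up to 59; 61 present. Satisfied.
Vote: requires two-thirds of all unit owners (235); 2/3 of 235 = 156.67, rounded up to 157, so 157 needed; 61 in favor. Not satisfied.

Invalid — vote requirement not satisfied.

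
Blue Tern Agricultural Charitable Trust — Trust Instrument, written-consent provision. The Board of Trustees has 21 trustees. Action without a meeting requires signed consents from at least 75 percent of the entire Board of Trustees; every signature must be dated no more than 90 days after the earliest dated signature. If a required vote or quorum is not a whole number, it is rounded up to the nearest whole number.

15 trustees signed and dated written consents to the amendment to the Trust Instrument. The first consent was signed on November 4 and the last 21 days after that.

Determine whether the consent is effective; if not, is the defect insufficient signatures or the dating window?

Signatures required: at least 75 percent of 21 — 3/4 of 21 = 15.75, rounded up to 16, so 16 needed; 15 signed. Insufficient.
Dating window: the latest signature is 21 days after the earliest; the limit is 90 days. Within the window.

Not effective — insufficient signatures.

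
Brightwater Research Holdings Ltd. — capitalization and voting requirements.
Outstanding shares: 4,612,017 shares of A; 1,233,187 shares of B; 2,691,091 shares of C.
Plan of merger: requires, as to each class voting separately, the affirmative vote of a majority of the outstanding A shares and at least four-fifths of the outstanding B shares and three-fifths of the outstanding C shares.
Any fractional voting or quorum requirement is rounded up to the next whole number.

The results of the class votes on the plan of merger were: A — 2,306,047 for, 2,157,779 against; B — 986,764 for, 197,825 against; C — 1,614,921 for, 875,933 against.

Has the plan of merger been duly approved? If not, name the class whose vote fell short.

A: a majority of 4612017 is 2306009; 2,306,009 required, 2,306,047 in favor — approved.
B: 4/5 of 1233187 = 986549.60, rounded up to 986550; 986,550 required, 986,764 in favor — approved.
C: 3/5 of 2691091 = 1614654.60, rounded up to 1614655; 1,614,655 required, 1,614,921 in favor — approved.

Approved — every class gave the required vote.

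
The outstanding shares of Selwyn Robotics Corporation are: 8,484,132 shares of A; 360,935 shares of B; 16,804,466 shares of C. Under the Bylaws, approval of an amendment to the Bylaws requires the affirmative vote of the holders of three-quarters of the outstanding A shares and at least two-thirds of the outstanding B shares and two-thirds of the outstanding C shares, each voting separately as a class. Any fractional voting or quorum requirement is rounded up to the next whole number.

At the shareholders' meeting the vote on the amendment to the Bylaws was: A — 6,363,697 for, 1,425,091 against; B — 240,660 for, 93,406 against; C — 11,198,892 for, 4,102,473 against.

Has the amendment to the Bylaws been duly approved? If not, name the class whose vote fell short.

A: 3/4 of 8484132 = 6363099; 6,363,099 required, 6,363,697 in favor — approved.
B: 2/3 of 360935 = 240623.33, rounded up to 240624; 240,624 required, 240,660 in favor — approved.
C: 2/3 of 16804466 = 11202977.33, rounded up to 11202978; 11,202,978 required, 11,198,892 in favor — not approved.

Not approved — the C shares did not give the required vote.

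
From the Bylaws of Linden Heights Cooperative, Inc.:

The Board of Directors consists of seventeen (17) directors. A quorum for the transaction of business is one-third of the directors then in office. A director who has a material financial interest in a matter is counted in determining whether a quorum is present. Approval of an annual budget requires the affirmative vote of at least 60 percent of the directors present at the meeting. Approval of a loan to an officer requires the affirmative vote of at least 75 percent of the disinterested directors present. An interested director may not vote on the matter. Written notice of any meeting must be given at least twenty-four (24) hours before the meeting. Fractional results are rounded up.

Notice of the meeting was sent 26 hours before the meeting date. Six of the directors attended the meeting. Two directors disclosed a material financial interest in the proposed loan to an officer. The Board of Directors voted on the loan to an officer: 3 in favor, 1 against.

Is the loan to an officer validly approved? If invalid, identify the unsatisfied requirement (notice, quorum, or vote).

Notice: 26 hours given; 24 required (26 ≥ 24). Satisfied.
Quorum: 6 present (interested directors count toward quorum); quorum is 6. Satisfied.
Vote: the loan to an officer requires three-fourths of the disinterested directors present (6 − 2 = 4). 3/4 of 4 = 3, so 3 affirmative votes are needed; 3 voted in favor. Satisfied.

Valid — all requirements satisfied.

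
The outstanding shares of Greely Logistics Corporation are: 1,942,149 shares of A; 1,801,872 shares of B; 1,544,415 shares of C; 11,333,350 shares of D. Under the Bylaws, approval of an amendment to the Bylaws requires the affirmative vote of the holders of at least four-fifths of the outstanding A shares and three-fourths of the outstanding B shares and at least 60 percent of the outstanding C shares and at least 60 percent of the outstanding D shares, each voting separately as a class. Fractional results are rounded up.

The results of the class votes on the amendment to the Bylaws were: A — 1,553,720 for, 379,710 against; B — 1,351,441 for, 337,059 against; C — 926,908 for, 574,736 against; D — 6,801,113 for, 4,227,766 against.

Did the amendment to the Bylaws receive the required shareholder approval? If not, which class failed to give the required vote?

A: 4/5 of 1942149 = 1553719.20, rounded up to 1553720; 1,553,720 required, 1,553,720 in favor — approved.
B: 3/4 of 1801872 = 1351404; 1,351,404 required, 1,351,441 in favor — approved.
C: 3/5 of 1544415 = 926649; 926,649 required, 926,908 in favor — approved.
D: 3/5 of 11333350 = 6800010; 6,800,010 required, 6,801,113 in favor — approved.

Approved — every class gave the required vote.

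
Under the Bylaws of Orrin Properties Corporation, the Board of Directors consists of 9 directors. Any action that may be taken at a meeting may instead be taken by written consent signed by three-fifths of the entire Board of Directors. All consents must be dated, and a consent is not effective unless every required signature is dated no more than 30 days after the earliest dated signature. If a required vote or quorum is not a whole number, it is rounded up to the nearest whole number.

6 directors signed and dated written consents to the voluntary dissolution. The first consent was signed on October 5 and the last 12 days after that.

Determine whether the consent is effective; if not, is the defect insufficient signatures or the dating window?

Signatures required: three-fifths of 9 — 3/5 of 9 = 5.40, rounded up to 6, so 6 needed; 6 signed. Sufficient.
Dating window: the latest signature is 12 days after the earliest; the limit is 30 days. Within the window.

Effective — both the signature and dating-window requirements are satisfied.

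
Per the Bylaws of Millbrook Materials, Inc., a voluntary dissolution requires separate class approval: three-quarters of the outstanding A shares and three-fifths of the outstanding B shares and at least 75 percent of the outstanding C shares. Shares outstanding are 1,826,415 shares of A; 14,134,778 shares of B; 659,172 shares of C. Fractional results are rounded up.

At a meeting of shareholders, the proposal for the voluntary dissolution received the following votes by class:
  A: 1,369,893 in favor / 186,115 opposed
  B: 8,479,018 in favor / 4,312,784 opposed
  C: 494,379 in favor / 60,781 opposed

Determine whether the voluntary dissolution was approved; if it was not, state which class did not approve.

Not approved — the B shares did not give the required vote.

A: 3/4 of 1826415 = 1369811.25, rounded up to 1369812; 1,369,812 required, 1,369,893 in favor — approved.
B: 3/5 of 14134778 = 8480866.80, rounded up to 8480867; 8,480,867 required, 8,479,018 in favor — not approved.
C: 3/4 of 659172 = 494379; 494,379 required, 494,379 in favor — approved.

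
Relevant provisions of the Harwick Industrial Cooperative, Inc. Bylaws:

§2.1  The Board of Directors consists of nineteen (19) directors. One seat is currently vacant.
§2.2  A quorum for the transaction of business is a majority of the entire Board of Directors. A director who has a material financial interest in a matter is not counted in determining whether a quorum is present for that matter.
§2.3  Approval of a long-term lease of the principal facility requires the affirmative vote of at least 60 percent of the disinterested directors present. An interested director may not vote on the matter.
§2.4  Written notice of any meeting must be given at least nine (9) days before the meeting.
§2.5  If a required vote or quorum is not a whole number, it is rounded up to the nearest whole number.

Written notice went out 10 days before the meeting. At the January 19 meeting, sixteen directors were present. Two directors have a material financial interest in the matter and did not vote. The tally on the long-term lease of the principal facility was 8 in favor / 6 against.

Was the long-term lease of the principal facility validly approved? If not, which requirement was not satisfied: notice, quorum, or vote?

Notice: 10 days given; 9 required (10 ≥ 9). Satisfied.
Quorum: 16 present, but the 2 interested directors do not count, leaving 14. Quorum is 10. Satisfied.
Vote: the long-term lease of the principal facility requires three-fifths of the disinterested directors present (16 − 2 = 14). 3/5 of 14 = 8.40, rounded up to 9, so 9 affirmative votes are needed; 8 voted in favor. Not satisfied.

Invalid — vote requirement not satisfied.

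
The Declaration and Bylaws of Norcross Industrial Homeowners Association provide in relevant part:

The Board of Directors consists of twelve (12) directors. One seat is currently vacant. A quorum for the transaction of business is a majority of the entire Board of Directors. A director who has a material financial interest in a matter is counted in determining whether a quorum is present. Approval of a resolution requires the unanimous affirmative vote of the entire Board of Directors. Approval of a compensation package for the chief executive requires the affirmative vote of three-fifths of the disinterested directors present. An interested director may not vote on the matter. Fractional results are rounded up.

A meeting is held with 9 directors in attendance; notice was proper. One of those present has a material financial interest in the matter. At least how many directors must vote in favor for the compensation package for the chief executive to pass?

5

The compensation package for the chief executive requires three-fifths of the disinterested directors present (9 − 1 = 8).
3/5 of 8 = 4.80, rounded up to 5.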